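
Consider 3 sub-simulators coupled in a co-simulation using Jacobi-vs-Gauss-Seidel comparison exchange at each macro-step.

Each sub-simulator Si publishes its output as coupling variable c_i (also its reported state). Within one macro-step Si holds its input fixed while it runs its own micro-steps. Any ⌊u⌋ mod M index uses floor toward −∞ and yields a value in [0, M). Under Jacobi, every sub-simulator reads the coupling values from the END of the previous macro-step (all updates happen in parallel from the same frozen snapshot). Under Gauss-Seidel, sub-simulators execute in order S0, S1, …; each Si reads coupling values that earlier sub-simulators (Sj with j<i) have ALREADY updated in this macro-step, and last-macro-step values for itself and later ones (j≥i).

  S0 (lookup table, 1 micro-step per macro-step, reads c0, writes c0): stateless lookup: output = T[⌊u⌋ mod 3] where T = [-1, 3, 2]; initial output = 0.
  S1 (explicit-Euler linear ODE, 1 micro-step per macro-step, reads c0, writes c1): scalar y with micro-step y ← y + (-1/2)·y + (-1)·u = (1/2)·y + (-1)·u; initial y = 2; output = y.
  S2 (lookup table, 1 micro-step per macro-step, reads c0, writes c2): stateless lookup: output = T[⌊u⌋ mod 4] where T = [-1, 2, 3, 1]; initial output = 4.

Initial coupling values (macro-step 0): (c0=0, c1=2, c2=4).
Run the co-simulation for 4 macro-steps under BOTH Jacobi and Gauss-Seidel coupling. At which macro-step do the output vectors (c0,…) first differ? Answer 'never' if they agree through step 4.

[Jacobi] macro 1: S0 reads c0=0 → after 1×micro: -1; S1 reads c0=0 → after 1×micro: 1; S2 reads c0=0 → after 1×micro: -1 ⇒ (c0=-1, c1=1, c2=-1)
[Jacobi] macro 2: S0 reads c0=-1 → after 1×micro: 2; S1 reads c0=-1 → after 1×micro: 3/2; S2 reads c0=-1 → after 1×micro: 1 ⇒ (c0=2, c1=3/2, c2=1)
[Jacobi] macro 3: S0 reads c0=2 → after 1×micro: 2; S1 reads c0=2 → after 1×micro: -5/4; S2 reads c0=2 → after 1×micro: 3 ⇒ (c0=2, c1=-5/4, c2=3)
[Jacobi] macro 4: S0 reads c0=2 → after 1×micro: 2; S1 reads c0=2 → after 1×micro: -21/8; S2 reads c0=2 → after 1×micro: 3 ⇒ (c0=2, c1=-21/8, c2=3)
[Gauss-Seidel] macro 1: S0 reads c0=0 → after 1×micro: -1; S1 reads c0=-1 → after 1×micro: 2; S2 reads c0=-1 → after 1×micro: 1 ⇒ (c0=-1, c1=2, c2=1)
[Gauss-Seidel] macro 2: S0 reads c0=-1 → after 1×micro: 2; S1 reads c0=2 → after 1×micro: -1; S2 reads c0=2 → after 1×micro: 3 ⇒ (c0=2, c1=-1, c2=3)
[Gauss-Seidel] macro 3: S0 reads c0=2 → after 1×micro: 2; S1 reads c0=2 → after 1×micro: -5/2; S2 reads c0=2 → after 1×micro: 3 ⇒ (c0=2, c1=-5/2, c2=3)
[Gauss-Seidel] macro 4: S0 reads c0=2 → after 1×micro: 2; S1 reads c0=2 → after 1×micro: -13/4; S2 reads c0=2 → after 1×micro: 3 ⇒ (c0=2, c1=-13/4, c2=3)

first divergence at macro-step: 1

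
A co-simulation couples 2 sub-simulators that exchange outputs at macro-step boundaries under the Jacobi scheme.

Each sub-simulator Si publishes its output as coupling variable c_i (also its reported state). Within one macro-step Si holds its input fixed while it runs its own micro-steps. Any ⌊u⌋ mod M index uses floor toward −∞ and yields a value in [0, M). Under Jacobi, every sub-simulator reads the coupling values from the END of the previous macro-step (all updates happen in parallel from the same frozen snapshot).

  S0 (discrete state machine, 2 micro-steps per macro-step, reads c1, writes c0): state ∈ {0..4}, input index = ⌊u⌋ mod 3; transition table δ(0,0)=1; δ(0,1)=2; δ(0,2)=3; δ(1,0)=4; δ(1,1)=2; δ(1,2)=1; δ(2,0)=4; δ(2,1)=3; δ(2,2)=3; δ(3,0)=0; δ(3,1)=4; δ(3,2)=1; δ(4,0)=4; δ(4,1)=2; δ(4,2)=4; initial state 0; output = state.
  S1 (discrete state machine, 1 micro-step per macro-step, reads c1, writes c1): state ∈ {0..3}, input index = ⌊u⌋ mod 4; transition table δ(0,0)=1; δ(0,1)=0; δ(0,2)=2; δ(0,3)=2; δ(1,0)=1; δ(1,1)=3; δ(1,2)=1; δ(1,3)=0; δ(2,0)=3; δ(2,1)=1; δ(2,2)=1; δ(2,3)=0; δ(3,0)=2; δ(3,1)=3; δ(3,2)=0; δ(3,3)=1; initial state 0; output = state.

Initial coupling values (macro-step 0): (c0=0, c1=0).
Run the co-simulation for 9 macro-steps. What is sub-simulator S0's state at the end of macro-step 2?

macro 1: S0 reads c1=0 → after 2×micro: 4; S1 reads c1=0 → after 1×micro: 1 ⇒ (c0=4, c1=1)
macro 2: S0 reads c1=1 → after 2×micro: 3; S1 reads c1=1 → after 1×micro: 3 ⇒ (c0=3, c1=3)
macro 3: S0 reads c1=3 → after 2×micro: 1; S1 reads c1=3 → after 1×micro: 1 ⇒ (c0=1, c1=1)
macro 4: S0 reads c1=1 → after 2×micro: 3; S1 reads c1=1 → after 1×micro: 3 ⇒ (c0=3, c1=3)
macro 5: S0 reads c1=3 → after 2×micro: 1; S1 reads c1=3 → after 1×micro: 1 ⇒ (c0=1, c1=1)
macro 6: S0 reads c1=1 → after 2×micro: 3; S1 reads c1=1 → after 1×micro: 3 ⇒ (c0=3, c1=3)
macro 7: S0 reads c1=3 → after 2×micro: 1; S1 reads c1=3 → after 1×micro: 1 ⇒ (c0=1, c1=1)
macro 8: S0 reads c1=1 → after 2×micro: 3; S1 reads c1=1 → after 1×micro: 3 ⇒ (c0=3, c1=3)
macro 9: S0 reads c1=3 → after 2×micro: 1; S1 reads c1=3 → after 1×micro: 1 ⇒ (c0=1, c1=1)

S0 state at macro-step 2 = 3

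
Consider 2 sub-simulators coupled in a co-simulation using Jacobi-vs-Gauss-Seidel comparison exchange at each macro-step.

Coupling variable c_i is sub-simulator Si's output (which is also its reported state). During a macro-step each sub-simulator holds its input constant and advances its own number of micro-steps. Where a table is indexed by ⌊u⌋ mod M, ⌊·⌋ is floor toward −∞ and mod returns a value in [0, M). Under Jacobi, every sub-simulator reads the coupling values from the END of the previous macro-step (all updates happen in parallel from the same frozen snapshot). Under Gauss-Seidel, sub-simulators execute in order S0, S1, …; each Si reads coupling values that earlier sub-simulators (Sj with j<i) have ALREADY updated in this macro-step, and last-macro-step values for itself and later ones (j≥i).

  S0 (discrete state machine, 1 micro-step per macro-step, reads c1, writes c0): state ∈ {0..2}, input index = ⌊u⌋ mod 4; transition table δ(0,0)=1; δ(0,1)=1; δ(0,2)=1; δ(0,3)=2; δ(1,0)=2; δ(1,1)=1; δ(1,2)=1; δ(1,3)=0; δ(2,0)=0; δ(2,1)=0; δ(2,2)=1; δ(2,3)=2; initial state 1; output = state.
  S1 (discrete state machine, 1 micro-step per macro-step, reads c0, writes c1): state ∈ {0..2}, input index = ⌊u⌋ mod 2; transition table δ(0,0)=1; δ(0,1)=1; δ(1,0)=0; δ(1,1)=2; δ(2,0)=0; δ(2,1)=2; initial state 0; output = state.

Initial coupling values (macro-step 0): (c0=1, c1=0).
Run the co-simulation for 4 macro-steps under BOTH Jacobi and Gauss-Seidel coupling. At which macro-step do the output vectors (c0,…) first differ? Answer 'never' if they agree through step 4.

[Jacobi] macro 1: S0 reads c1=0 → after 1×micro: 2; S1 reads c0=1 → after 1×micro: 1 ⇒ (c0=2, c1=1)
[Jacobi] macro 2: S0 reads c1=1 → after 1×micro: 0; S1 reads c0=2 → after 1×micro: 0 ⇒ (c0=0, c1=0)
[Jacobi] macro 3: S0 reads c1=0 → after 1×micro: 1; S1 reads c0=0 → after 1×micro: 1 ⇒ (c0=1, c1=1)
[Jacobi] macro 4: S0 reads c1=1 → after 1×micro: 1; S1 reads c0=1 → after 1×micro: 2 ⇒ (c0=1, c1=2)
[Gauss-Seidel] macro 1: S0 reads c1=0 → after 1×micro: 2; S1 reads c0=2 → after 1×micro: 1 ⇒ (c0=2, c1=1)
[Gauss-Seidel] macro 2: S0 reads c1=1 → after 1×micro: 0; S1 reads c0=0 → after 1×micro: 0 ⇒ (c0=0, c1=0)
[Gauss-Seidel] macro 3: S0 reads c1=0 → after 1×micro: 1; S1 reads c0=1 → after 1×micro: 1 ⇒ (c0=1, c1=1)
[Gauss-Seidel] macro 4: S0 reads c1=1 → after 1×micro: 1; S1 reads c0=1 → after 1×micro: 2 ⇒ (c0=1, c1=2)

first divergence at macro-step: never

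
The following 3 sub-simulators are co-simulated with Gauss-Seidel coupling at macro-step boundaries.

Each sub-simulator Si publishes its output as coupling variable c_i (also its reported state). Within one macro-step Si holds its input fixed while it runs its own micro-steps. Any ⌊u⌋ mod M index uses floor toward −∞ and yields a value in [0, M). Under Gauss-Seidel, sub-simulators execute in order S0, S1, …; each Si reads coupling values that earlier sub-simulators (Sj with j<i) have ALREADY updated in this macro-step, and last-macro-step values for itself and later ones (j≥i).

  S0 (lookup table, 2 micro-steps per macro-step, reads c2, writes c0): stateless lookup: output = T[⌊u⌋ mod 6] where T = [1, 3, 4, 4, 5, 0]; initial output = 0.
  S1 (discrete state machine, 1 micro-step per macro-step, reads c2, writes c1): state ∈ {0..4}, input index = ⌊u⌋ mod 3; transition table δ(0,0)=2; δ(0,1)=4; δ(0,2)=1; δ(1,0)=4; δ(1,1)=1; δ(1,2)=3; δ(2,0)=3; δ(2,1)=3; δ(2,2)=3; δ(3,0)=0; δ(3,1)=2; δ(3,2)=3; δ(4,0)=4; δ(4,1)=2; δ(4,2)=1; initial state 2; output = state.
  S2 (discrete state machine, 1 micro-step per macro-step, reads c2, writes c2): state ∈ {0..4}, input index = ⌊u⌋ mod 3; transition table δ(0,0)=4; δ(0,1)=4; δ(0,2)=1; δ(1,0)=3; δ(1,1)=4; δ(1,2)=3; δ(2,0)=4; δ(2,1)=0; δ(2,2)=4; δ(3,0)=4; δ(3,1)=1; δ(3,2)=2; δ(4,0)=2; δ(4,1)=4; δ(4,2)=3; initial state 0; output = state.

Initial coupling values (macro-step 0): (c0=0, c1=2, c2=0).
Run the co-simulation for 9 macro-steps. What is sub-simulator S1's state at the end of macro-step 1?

macro 1: S0 reads c2=0 → after 2×micro: 1; S1 reads c2=0 → after 1×micro: 3; S2 reads c2=0 → after 1×micro: 4 ⇒ (c0=1, c1=3, c2=4)
macro 2: S0 reads c2=4 → after 2×micro: 5; S1 reads c2=4 → after 1×micro: 2; S2 reads c2=4 → after 1×micro: 4 ⇒ (c0=5, c1=2, c2=4)
macro 3: S0 reads c2=4 → after 2×micro: 5; S1 reads c2=4 → after 1×micro: 3; S2 reads c2=4 → after 1×micro: 4 ⇒ (c0=5, c1=3, c2=4)
macro 4: S0 reads c2=4 → after 2×micro: 5; S1 reads c2=4 → after 1×micro: 2; S2 reads c2=4 → after 1×micro: 4 ⇒ (c0=5, c1=2, c2=4)
macro 5: S0 reads c2=4 → after 2×micro: 5; S1 reads c2=4 → after 1×micro: 3; S2 reads c2=4 → after 1×micro: 4 ⇒ (c0=5, c1=3, c2=4)
macro 6: S0 reads c2=4 → after 2×micro: 5; S1 reads c2=4 → after 1×micro: 2; S2 reads c2=4 → after 1×micro: 4 ⇒ (c0=5, c1=2, c2=4)
macro 7: S0 reads c2=4 → after 2×micro: 5; S1 reads c2=4 → after 1×micro: 3; S2 reads c2=4 → after 1×micro: 4 ⇒ (c0=5, c1=3, c2=4)
macro 8: S0 reads c2=4 → after 2×micro: 5; S1 reads c2=4 → after 1×micro: 2; S2 reads c2=4 → after 1×micro: 4 ⇒ (c0=5, c1=2, c2=4)
macro 9: S0 reads c2=4 → after 2×micro: 5; S1 reads c2=4 → after 1×micro: 3; S2 reads c2=4 → after 1×micro: 4 ⇒ (c0=5, c1=3, c2=4)

S1 state at macro-step 1 = 3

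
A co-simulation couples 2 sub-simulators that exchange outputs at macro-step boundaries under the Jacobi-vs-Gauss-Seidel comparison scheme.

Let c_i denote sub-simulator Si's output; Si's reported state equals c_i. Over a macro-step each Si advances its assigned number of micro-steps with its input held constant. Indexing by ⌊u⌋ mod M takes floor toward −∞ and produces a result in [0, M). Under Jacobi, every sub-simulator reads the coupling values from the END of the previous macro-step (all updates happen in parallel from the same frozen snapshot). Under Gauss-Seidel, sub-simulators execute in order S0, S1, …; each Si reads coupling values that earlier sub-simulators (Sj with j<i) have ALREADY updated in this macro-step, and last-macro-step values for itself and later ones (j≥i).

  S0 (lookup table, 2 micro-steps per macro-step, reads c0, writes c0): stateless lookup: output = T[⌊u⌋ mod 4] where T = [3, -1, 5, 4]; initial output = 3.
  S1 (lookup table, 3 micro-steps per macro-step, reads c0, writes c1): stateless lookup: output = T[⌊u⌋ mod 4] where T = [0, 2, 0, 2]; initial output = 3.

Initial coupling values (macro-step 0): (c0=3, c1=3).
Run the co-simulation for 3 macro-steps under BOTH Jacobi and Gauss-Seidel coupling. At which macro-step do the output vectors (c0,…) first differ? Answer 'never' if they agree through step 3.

first divergence at macro-step: 1

[Jacobi] macro 1: S0 reads c0=3 → after 2×micro: 4; S1 reads c0=3 → after 3×micro: 2 ⇒ (c0=4, c1=2)
[Jacobi] macro 2: S0 reads c0=4 → after 2×micro: 3; S1 reads c0=4 → after 3×micro: 0 ⇒ (c0=3, c1=0)
[Jacobi] macro 3: S0 reads c0=3 → after 2×micro: 4; S1 reads c0=3 → after 3×micro: 2 ⇒ (c0=4, c1=2)
[Gauss-Seidel] macro 1: S0 reads c0=3 → after 2×micro: 4; S1 reads c0=4 → after 3×micro: 0 ⇒ (c0=4, c1=0)
[Gauss-Seidel] macro 2: S0 reads c0=4 → after 2×micro: 3; S1 reads c0=3 → after 3×micro: 2 ⇒ (c0=3, c1=2)
[Gauss-Seidel] macro 3: S0 reads c0=3 → after 2×micro: 4; S1 reads c0=4 → after 3×micro: 0 ⇒ (c0=4, c1=0)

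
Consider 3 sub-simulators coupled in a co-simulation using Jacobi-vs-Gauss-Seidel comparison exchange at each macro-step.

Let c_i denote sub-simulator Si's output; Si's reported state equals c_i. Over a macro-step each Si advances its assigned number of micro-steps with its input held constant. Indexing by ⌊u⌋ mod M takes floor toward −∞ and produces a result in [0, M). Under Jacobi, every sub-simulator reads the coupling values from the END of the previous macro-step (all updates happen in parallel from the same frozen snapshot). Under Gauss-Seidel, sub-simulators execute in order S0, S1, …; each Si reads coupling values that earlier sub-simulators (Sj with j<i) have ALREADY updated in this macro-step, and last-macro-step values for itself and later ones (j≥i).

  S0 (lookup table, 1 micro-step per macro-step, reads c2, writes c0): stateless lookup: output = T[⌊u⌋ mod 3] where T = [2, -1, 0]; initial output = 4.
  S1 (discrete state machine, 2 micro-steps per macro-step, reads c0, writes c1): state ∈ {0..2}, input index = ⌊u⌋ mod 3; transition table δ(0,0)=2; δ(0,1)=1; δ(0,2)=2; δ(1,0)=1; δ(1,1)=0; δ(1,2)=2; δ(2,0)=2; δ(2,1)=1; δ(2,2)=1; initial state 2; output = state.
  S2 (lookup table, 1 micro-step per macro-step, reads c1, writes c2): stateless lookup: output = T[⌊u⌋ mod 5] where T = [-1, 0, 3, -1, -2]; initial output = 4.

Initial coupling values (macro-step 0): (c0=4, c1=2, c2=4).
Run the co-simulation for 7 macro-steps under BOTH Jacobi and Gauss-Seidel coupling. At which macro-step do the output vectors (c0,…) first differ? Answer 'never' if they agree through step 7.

[Jacobi] macro 1: S0 reads c2=4 → after 1×micro: -1; S1 reads c0=4 → after 2×micro: 0; S2 reads c1=2 → after 1×micro: 3 ⇒ (c0=-1, c1=0, c2=3)
[Jacobi] macro 2: S0 reads c2=3 → after 1×micro: 2; S1 reads c0=-1 → after 2×micro: 1; S2 reads c1=0 → after 1×micro: -1 ⇒ (c0=2, c1=1, c2=-1)
[Jacobi] macro 3: S0 reads c2=-1 → after 1×micro: 0; S1 reads c0=2 → after 2×micro: 1; S2 reads c1=1 → after 1×micro: 0 ⇒ (c0=0, c1=1, c2=0)
[Jacobi] macro 4: S0 reads c2=0 → after 1×micro: 2; S1 reads c0=0 → after 2×micro: 1; S2 reads c1=1 → after 1×micro: 0 ⇒ (c0=2, c1=1, c2=0)
[Jacobi] macro 5: S0 reads c2=0 → after 1×micro: 2; S1 reads c0=2 → after 2×micro: 1; S2 reads c1=1 → after 1×micro: 0 ⇒ (c0=2, c1=1, c2=0)
[Jacobi] macro 6: S0 reads c2=0 → after 1×micro: 2; S1 reads c0=2 → after 2×micro: 1; S2 reads c1=1 → after 1×micro: 0 ⇒ (c0=2, c1=1, c2=0)
[Jacobi] macro 7: S0 reads c2=0 → after 1×micro: 2; S1 reads c0=2 → after 2×micro: 1; S2 reads c1=1 → after 1×micro: 0 ⇒ (c0=2, c1=1, c2=0)
[Gauss-Seidel] macro 1: S0 reads c2=4 → after 1×micro: -1; S1 reads c0=-1 → after 2×micro: 2; S2 reads c1=2 → after 1×micro: 3 ⇒ (c0=-1, c1=2, c2=3)
[Gauss-Seidel] macro 2: S0 reads c2=3 → after 1×micro: 2; S1 reads c0=2 → after 2×micro: 2; S2 reads c1=2 → after 1×micro: 3 ⇒ (c0=2, c1=2, c2=3)
[Gauss-Seidel] macro 3: S0 reads c2=3 → after 1×micro: 2; S1 reads c0=2 → after 2×micro: 2; S2 reads c1=2 → after 1×micro: 3 ⇒ (c0=2, c1=2, c2=3)
[Gauss-Seidel] macro 4: S0 reads c2=3 → after 1×micro: 2; S1 reads c0=2 → after 2×micro: 2; S2 reads c1=2 → after 1×micro: 3 ⇒ (c0=2, c1=2, c2=3)
[Gauss-Seidel] macro 5: S0 reads c2=3 → after 1×micro: 2; S1 reads c0=2 → after 2×micro: 2; S2 reads c1=2 → after 1×micro: 3 ⇒ (c0=2, c1=2, c2=3)
[Gauss-Seidel] macro 6: S0 reads c2=3 → after 1×micro: 2; S1 reads c0=2 → after 2×micro: 2; S2 reads c1=2 → after 1×micro: 3 ⇒ (c0=2, c1=2, c2=3)
[Gauss-Seidel] macro 7: S0 reads c2=3 → after 1×micro: 2; S1 reads c0=2 → after 2×micro: 2; S2 reads c1=2 → after 1×micro: 3 ⇒ (c0=2, c1=2, c2=3)

first divergence at macro-step: 1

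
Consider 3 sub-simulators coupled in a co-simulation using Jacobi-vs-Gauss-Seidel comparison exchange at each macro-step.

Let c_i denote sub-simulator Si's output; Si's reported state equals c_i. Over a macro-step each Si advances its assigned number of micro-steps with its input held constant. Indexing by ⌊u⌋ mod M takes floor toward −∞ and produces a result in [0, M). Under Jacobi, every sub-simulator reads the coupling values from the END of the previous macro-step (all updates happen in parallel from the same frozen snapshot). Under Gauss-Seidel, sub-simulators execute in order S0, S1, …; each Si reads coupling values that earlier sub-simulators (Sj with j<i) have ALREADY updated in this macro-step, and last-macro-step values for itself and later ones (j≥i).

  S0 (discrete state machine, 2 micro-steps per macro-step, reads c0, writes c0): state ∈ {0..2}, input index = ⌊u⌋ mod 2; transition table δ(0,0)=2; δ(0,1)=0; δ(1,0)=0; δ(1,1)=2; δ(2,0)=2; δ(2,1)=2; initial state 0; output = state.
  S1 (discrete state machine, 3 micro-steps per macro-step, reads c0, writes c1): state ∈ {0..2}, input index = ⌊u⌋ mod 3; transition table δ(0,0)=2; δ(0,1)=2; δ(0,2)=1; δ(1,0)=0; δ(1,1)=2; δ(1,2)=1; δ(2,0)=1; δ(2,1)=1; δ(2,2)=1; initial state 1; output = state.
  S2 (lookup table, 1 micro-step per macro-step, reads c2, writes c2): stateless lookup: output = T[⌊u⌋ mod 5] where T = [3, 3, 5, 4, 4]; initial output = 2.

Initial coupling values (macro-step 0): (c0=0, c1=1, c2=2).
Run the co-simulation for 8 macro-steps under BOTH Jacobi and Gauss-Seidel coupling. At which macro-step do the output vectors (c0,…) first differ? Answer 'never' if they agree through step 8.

[Jacobi] macro 1: S0 reads c0=0 → after 2×micro: 2; S1 reads c0=0 → after 3×micro: 1; S2 reads c2=2 → after 1×micro: 5 ⇒ (c0=2, c1=1, c2=5)
[Jacobi] macro 2: S0 reads c0=2 → after 2×micro: 2; S1 reads c0=2 → after 3×micro: 1; S2 reads c2=5 → after 1×micro: 3 ⇒ (c0=2, c1=1, c2=3)
[Jacobi] macro 3: S0 reads c0=2 → after 2×micro: 2; S1 reads c0=2 → after 3×micro: 1; S2 reads c2=3 → after 1×micro: 4 ⇒ (c0=2, c1=1, c2=4)
[Jacobi] macro 4: S0 reads c0=2 → after 2×micro: 2; S1 reads c0=2 → after 3×micro: 1; S2 reads c2=4 → after 1×micro: 4 ⇒ (c0=2, c1=1, c2=4)
[Jacobi] macro 5: S0 reads c0=2 → after 2×micro: 2; S1 reads c0=2 → after 3×micro: 1; S2 reads c2=4 → after 1×micro: 4 ⇒ (c0=2, c1=1, c2=4)
[Jacobi] macro 6: S0 reads c0=2 → after 2×micro: 2; S1 reads c0=2 → after 3×micro: 1; S2 reads c2=4 → after 1×micro: 4 ⇒ (c0=2, c1=1, c2=4)
[Jacobi] macro 7: S0 reads c0=2 → after 2×micro: 2; S1 reads c0=2 → after 3×micro: 1; S2 reads c2=4 → after 1×micro: 4 ⇒ (c0=2, c1=1, c2=4)
[Jacobi] macro 8: S0 reads c0=2 → after 2×micro: 2; S1 reads c0=2 → after 3×micro: 1; S2 reads c2=4 → after 1×micro: 4 ⇒ (c0=2, c1=1, c2=4)
[Gauss-Seidel] macro 1: S0 reads c0=0 → after 2×micro: 2; S1 reads c0=2 → after 3×micro: 1; S2 reads c2=2 → after 1×micro: 5 ⇒ (c0=2, c1=1, c2=5)
[Gauss-Seidel] macro 2: S0 reads c0=2 → after 2×micro: 2; S1 reads c0=2 → after 3×micro: 1; S2 reads c2=5 → after 1×micro: 3 ⇒ (c0=2, c1=1, c2=3)
[Gauss-Seidel] macro 3: S0 reads c0=2 → after 2×micro: 2; S1 reads c0=2 → after 3×micro: 1; S2 reads c2=3 → after 1×micro: 4 ⇒ (c0=2, c1=1, c2=4)
[Gauss-Seidel] macro 4: S0 reads c0=2 → after 2×micro: 2; S1 reads c0=2 → after 3×micro: 1; S2 reads c2=4 → after 1×micro: 4 ⇒ (c0=2, c1=1, c2=4)
[Gauss-Seidel] macro 5: S0 reads c0=2 → after 2×micro: 2; S1 reads c0=2 → after 3×micro: 1; S2 reads c2=4 → after 1×micro: 4 ⇒ (c0=2, c1=1, c2=4)
[Gauss-Seidel] macro 6: S0 reads c0=2 → after 2×micro: 2; S1 reads c0=2 → after 3×micro: 1; S2 reads c2=4 → after 1×micro: 4 ⇒ (c0=2, c1=1, c2=4)
[Gauss-Seidel] macro 7: S0 reads c0=2 → after 2×micro: 2; S1 reads c0=2 → after 3×micro: 1; S2 reads c2=4 → after 1×micro: 4 ⇒ (c0=2, c1=1, c2=4)
[Gauss-Seidel] macro 8: S0 reads c0=2 → after 2×micro: 2; S1 reads c0=2 → after 3×micro: 1; S2 reads c2=4 → after 1×micro: 4 ⇒ (c0=2, c1=1, c2=4)

first divergence at macro-step: never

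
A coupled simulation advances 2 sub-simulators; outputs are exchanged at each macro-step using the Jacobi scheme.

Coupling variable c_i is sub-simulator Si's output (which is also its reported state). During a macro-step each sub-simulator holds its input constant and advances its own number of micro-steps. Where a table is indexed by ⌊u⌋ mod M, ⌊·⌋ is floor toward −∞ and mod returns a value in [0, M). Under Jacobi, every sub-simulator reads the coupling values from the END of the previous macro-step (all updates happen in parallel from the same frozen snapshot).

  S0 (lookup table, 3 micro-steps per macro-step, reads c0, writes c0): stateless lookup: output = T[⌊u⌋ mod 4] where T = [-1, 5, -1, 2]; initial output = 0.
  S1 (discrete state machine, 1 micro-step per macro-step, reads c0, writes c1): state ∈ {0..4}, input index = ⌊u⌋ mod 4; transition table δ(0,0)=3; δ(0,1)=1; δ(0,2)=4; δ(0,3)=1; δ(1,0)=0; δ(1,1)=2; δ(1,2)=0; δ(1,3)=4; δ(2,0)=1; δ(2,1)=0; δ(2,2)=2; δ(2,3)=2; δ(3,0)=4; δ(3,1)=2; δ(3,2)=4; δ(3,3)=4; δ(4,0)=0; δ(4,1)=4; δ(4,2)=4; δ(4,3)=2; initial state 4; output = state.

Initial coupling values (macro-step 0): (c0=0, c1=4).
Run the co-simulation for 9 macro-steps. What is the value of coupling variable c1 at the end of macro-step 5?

c1 at macro-step 5 = 0

macro 1: S0 reads c0=0 → after 3×micro: -1; S1 reads c0=0 → after 1×micro: 0 ⇒ (c0=-1, c1=0)
macro 2: S0 reads c0=-1 → after 3×micro: 2; S1 reads c0=-1 → after 1×micro: 1 ⇒ (c0=2, c1=1)
macro 3: S0 reads c0=2 → after 3×micro: -1; S1 reads c0=2 → after 1×micro: 0 ⇒ (c0=-1, c1=0)
macro 4: S0 reads c0=-1 → after 3×micro: 2; S1 reads c0=-1 → after 1×micro: 1 ⇒ (c0=2, c1=1)
macro 5: S0 reads c0=2 → after 3×micro: -1; S1 reads c0=2 → after 1×micro: 0 ⇒ (c0=-1, c1=0)
macro 6: S0 reads c0=-1 → after 3×micro: 2; S1 reads c0=-1 → after 1×micro: 1 ⇒ (c0=2, c1=1)
macro 7: S0 reads c0=2 → after 3×micro: -1; S1 reads c0=2 → after 1×micro: 0 ⇒ (c0=-1, c1=0)
macro 8: S0 reads c0=-1 → after 3×micro: 2; S1 reads c0=-1 → after 1×micro: 1 ⇒ (c0=2, c1=1)
macro 9: S0 reads c0=2 → after 3×micro: -1; S1 reads c0=2 → after 1×micro: 0 ⇒ (c0=-1, c1=0)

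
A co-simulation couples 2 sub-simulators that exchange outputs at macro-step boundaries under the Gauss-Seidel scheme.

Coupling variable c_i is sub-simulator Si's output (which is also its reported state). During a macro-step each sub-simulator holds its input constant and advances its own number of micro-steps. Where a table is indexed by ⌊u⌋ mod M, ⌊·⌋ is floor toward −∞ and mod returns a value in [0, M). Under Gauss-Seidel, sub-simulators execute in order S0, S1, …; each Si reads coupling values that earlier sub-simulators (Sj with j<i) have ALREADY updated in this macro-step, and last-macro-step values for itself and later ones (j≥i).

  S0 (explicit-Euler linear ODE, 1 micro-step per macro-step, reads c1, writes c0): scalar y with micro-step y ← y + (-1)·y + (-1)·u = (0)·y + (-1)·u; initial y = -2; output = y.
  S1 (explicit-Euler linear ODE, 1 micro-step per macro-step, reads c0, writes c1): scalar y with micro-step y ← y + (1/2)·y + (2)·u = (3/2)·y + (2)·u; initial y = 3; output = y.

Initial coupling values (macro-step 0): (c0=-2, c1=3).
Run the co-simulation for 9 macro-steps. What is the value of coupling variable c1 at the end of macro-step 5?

macro 1: S0 reads c1=3 → after 1×micro: -3; S1 reads c0=-3 → after 1×micro: -3/2 ⇒ (c0=-3, c1=-3/2)
macro 2: S0 reads c1=-3/2 → after 1×micro: 3/2; S1 reads c0=3/2 → after 1×micro: 3/4 ⇒ (c0=3/2, c1=3/4)
macro 3: S0 reads c1=3/4 → after 1×micro: -3/4; S1 reads c0=-3/4 → after 1×micro: -3/8 ⇒ (c0=-3/4, c1=-3/8)
macro 4: S0 reads c1=-3/8 → after 1×micro: 3/8; S1 reads c0=3/8 → after 1×micro: 3/16 ⇒ (c0=3/8, c1=3/16)
macro 5: S0 reads c1=3/16 → after 1×micro: -3/16; S1 reads c0=-3/16 → after 1×micro: -3/32 ⇒ (c0=-3/16, c1=-3/32)
macro 6: S0 reads c1=-3/32 → after 1×micro: 3/32; S1 reads c0=3/32 → after 1×micro: 3/64 ⇒ (c0=3/32, c1=3/64)
macro 7: S0 reads c1=3/64 → after 1×micro: -3/64; S1 reads c0=-3/64 → after 1×micro: -3/128 ⇒ (c0=-3/64, c1=-3/128)
macro 8: S0 reads c1=-3/128 → after 1×micro: 3/128; S1 reads c0=3/128 → after 1×micro: 3/256 ⇒ (c0=3/128, c1=3/256)
macro 9: S0 reads c1=3/256 → after 1×micro: -3/256; S1 reads c0=-3/256 → after 1×micro: -3/512 ⇒ (c0=-3/256, c1=-3/512)

c1 at macro-step 5 = -3/32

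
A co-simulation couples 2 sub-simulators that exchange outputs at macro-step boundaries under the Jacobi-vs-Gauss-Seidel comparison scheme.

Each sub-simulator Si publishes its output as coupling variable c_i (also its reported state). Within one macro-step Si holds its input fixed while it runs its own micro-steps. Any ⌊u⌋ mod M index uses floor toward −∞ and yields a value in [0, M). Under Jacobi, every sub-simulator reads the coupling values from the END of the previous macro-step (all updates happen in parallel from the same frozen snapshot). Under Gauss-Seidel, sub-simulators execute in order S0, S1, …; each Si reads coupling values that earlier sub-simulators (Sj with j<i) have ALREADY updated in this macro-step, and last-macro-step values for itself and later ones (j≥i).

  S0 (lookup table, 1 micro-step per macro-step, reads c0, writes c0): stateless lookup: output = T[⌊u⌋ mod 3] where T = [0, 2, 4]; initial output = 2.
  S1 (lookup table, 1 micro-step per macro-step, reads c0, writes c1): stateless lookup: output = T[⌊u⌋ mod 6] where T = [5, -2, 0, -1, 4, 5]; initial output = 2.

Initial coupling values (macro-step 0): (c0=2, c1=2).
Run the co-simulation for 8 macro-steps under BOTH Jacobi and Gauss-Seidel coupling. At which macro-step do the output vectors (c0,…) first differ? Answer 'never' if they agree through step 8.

[Jacobi] macro 1: S0 reads c0=2 → after 1×micro: 4; S1 reads c0=2 → after 1×micro: 0 ⇒ (c0=4, c1=0)
[Jacobi] macro 2: S0 reads c0=4 → after 1×micro: 2; S1 reads c0=4 → after 1×micro: 4 ⇒ (c0=2, c1=4)
[Jacobi] macro 3: S0 reads c0=2 → after 1×micro: 4; S1 reads c0=2 → after 1×micro: 0 ⇒ (c0=4, c1=0)
[Jacobi] macro 4: S0 reads c0=4 → after 1×micro: 2; S1 reads c0=4 → after 1×micro: 4 ⇒ (c0=2, c1=4)
[Jacobi] macro 5: S0 reads c0=2 → after 1×micro: 4; S1 reads c0=2 → after 1×micro: 0 ⇒ (c0=4, c1=0)
[Jacobi] macro 6: S0 reads c0=4 → after 1×micro: 2; S1 reads c0=4 → after 1×micro: 4 ⇒ (c0=2, c1=4)
[Jacobi] macro 7: S0 reads c0=2 → after 1×micro: 4; S1 reads c0=2 → after 1×micro: 0 ⇒ (c0=4, c1=0)
[Jacobi] macro 8: S0 reads c0=4 → after 1×micro: 2; S1 reads c0=4 → after 1×micro: 4 ⇒ (c0=2, c1=4)
[Gauss-Seidel] macro 1: S0 reads c0=2 → after 1×micro: 4; S1 reads c0=4 → after 1×micro: 4 ⇒ (c0=4, c1=4)
[Gauss-Seidel] macro 2: S0 reads c0=4 → after 1×micro: 2; S1 reads c0=2 → after 1×micro: 0 ⇒ (c0=2, c1=0)
[Gauss-Seidel] macro 3: S0 reads c0=2 → after 1×micro: 4; S1 reads c0=4 → after 1×micro: 4 ⇒ (c0=4, c1=4)
[Gauss-Seidel] macro 4: S0 reads c0=4 → after 1×micro: 2; S1 reads c0=2 → after 1×micro: 0 ⇒ (c0=2, c1=0)
[Gauss-Seidel] macro 5: S0 reads c0=2 → after 1×micro: 4; S1 reads c0=4 → after 1×micro: 4 ⇒ (c0=4, c1=4)
[Gauss-Seidel] macro 6: S0 reads c0=4 → after 1×micro: 2; S1 reads c0=2 → after 1×micro: 0 ⇒ (c0=2, c1=0)
[Gauss-Seidel] macro 7: S0 reads c0=2 → after 1×micro: 4; S1 reads c0=4 → after 1×micro: 4 ⇒ (c0=4, c1=4)
[Gauss-Seidel] macro 8: S0 reads c0=4 → after 1×micro: 2; S1 reads c0=2 → after 1×micro: 0 ⇒ (c0=2, c1=0)

first divergence at macro-step: 1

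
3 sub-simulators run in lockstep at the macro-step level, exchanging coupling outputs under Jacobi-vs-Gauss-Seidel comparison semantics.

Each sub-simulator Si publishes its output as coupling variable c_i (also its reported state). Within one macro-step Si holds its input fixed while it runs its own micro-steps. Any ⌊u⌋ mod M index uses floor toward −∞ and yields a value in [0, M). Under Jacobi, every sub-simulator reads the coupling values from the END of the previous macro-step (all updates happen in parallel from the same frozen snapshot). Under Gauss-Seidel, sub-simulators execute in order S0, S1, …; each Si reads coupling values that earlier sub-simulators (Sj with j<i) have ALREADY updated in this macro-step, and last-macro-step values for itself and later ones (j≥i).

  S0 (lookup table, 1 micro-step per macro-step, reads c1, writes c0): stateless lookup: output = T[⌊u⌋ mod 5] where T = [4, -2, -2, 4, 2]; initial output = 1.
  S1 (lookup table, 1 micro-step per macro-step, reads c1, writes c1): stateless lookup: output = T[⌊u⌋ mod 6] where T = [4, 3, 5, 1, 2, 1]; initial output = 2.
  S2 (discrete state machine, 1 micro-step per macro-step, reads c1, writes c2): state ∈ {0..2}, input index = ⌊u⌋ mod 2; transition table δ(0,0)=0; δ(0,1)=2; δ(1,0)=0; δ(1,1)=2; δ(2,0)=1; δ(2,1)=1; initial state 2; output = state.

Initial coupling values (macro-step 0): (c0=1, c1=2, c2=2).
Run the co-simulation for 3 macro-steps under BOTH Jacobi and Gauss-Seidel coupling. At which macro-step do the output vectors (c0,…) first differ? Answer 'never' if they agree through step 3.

first divergence at macro-step: never

[Jacobi] macro 1: S0 reads c1=2 → after 1×micro: -2; S1 reads c1=2 → after 1×micro: 5; S2 reads c1=2 → after 1×micro: 1 ⇒ (c0=-2, c1=5, c2=1)
[Jacobi] macro 2: S0 reads c1=5 → after 1×micro: 4; S1 reads c1=5 → after 1×micro: 1; S2 reads c1=5 → after 1×micro: 2 ⇒ (c0=4, c1=1, c2=2)
[Jacobi] macro 3: S0 reads c1=1 → after 1×micro: -2; S1 reads c1=1 → after 1×micro: 3; S2 reads c1=1 → after 1×micro: 1 ⇒ (c0=-2, c1=3, c2=1)
[Gauss-Seidel] macro 1: S0 reads c1=2 → after 1×micro: -2; S1 reads c1=2 → after 1×micro: 5; S2 reads c1=5 → after 1×micro: 1 ⇒ (c0=-2, c1=5, c2=1)
[Gauss-Seidel] macro 2: S0 reads c1=5 → after 1×micro: 4; S1 reads c1=5 → after 1×micro: 1; S2 reads c1=1 → after 1×micro: 2 ⇒ (c0=4, c1=1, c2=2)
[Gauss-Seidel] macro 3: S0 reads c1=1 → after 1×micro: -2; S1 reads c1=1 → after 1×micro: 3; S2 reads c1=3 → after 1×micro: 1 ⇒ (c0=-2, c1=3, c2=1)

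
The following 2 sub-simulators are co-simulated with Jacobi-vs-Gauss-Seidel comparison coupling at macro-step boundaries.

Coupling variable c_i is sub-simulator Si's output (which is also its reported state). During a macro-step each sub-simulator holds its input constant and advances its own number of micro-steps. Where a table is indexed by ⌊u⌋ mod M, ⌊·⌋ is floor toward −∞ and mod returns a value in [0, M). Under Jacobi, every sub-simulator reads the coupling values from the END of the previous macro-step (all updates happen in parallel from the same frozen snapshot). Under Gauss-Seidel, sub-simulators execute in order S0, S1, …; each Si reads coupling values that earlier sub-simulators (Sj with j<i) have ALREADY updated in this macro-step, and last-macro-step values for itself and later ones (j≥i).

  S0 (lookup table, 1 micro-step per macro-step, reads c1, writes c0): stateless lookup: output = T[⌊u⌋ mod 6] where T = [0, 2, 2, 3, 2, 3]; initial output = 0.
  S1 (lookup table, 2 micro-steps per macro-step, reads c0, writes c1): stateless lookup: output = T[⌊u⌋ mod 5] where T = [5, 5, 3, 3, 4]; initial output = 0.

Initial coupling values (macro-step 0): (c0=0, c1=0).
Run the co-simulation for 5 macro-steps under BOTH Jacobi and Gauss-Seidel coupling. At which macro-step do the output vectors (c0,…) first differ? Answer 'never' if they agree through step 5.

first divergence at macro-step: 2

[Jacobi] macro 1: S0 reads c1=0 → after 1×micro: 0; S1 reads c0=0 → after 2×micro: 5 ⇒ (c0=0, c1=5)
[Jacobi] macro 2: S0 reads c1=5 → after 1×micro: 3; S1 reads c0=0 → after 2×micro: 5 ⇒ (c0=3, c1=5)
[Jacobi] macro 3: S0 reads c1=5 → after 1×micro: 3; S1 reads c0=3 → after 2×micro: 3 ⇒ (c0=3, c1=3)
[Jacobi] macro 4: S0 reads c1=3 → after 1×micro: 3; S1 reads c0=3 → after 2×micro: 3 ⇒ (c0=3, c1=3)
[Jacobi] macro 5: S0 reads c1=3 → after 1×micro: 3; S1 reads c0=3 → after 2×micro: 3 ⇒ (c0=3, c1=3)
[Gauss-Seidel] macro 1: S0 reads c1=0 → after 1×micro: 0; S1 reads c0=0 → after 2×micro: 5 ⇒ (c0=0, c1=5)
[Gauss-Seidel] macro 2: S0 reads c1=5 → after 1×micro: 3; S1 reads c0=3 → after 2×micro: 3 ⇒ (c0=3, c1=3)
[Gauss-Seidel] macro 3: S0 reads c1=3 → after 1×micro: 3; S1 reads c0=3 → after 2×micro: 3 ⇒ (c0=3, c1=3)
[Gauss-Seidel] macro 4: S0 reads c1=3 → after 1×micro: 3; S1 reads c0=3 → after 2×micro: 3 ⇒ (c0=3, c1=3)
[Gauss-Seidel] macro 5: S0 reads c1=3 → after 1×micro: 3; S1 reads c0=3 → after 2×micro: 3 ⇒ (c0=3, c1=3)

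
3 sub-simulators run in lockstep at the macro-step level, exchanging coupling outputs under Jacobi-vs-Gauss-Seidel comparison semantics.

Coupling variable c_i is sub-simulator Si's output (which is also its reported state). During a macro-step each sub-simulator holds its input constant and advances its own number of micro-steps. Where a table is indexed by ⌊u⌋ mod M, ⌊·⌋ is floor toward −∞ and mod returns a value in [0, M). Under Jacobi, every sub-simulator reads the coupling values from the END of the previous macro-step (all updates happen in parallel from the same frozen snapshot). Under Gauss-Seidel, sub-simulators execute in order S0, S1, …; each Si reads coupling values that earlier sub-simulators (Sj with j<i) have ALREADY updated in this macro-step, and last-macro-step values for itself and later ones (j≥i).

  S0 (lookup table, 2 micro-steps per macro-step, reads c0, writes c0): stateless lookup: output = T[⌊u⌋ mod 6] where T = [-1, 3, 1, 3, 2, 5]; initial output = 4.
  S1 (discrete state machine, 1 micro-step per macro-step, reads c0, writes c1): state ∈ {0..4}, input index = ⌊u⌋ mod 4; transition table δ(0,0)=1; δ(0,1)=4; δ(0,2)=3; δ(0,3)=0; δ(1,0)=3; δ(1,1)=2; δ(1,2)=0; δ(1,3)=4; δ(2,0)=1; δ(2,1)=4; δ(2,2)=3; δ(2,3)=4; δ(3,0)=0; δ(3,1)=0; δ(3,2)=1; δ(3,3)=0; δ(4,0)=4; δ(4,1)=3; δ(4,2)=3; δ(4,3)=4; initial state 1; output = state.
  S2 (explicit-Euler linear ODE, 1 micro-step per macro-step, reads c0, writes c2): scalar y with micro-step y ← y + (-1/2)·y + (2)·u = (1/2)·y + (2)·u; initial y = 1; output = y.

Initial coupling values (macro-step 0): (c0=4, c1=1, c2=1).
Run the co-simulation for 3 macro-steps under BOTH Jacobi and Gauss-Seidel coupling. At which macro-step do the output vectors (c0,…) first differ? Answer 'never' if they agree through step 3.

first divergence at macro-step: 1

[Jacobi] macro 1: S0 reads c0=4 → after 2×micro: 2; S1 reads c0=4 → after 1×micro: 3; S2 reads c0=4 → after 1×micro: 17/2 ⇒ (c0=2, c1=3, c2=17/2)
[Jacobi] macro 2: S0 reads c0=2 → after 2×micro: 1; S1 reads c0=2 → after 1×micro: 1; S2 reads c0=2 → after 1×micro: 33/4 ⇒ (c0=1, c1=1, c2=33/4)
[Jacobi] macro 3: S0 reads c0=1 → after 2×micro: 3; S1 reads c0=1 → after 1×micro: 2; S2 reads c0=1 → after 1×micro: 49/8 ⇒ (c0=3, c1=2, c2=49/8)
[Gauss-Seidel] macro 1: S0 reads c0=4 → after 2×micro: 2; S1 reads c0=2 → after 1×micro: 0; S2 reads c0=2 → after 1×micro: 9/2 ⇒ (c0=2, c1=0, c2=9/2)
[Gauss-Seidel] macro 2: S0 reads c0=2 → after 2×micro: 1; S1 reads c0=1 → after 1×micro: 4; S2 reads c0=1 → after 1×micro: 17/4 ⇒ (c0=1, c1=4, c2=17/4)
[Gauss-Seidel] macro 3: S0 reads c0=1 → after 2×micro: 3; S1 reads c0=3 → after 1×micro: 4; S2 reads c0=3 → after 1×micro: 65/8 ⇒ (c0=3, c1=4, c2=65/8)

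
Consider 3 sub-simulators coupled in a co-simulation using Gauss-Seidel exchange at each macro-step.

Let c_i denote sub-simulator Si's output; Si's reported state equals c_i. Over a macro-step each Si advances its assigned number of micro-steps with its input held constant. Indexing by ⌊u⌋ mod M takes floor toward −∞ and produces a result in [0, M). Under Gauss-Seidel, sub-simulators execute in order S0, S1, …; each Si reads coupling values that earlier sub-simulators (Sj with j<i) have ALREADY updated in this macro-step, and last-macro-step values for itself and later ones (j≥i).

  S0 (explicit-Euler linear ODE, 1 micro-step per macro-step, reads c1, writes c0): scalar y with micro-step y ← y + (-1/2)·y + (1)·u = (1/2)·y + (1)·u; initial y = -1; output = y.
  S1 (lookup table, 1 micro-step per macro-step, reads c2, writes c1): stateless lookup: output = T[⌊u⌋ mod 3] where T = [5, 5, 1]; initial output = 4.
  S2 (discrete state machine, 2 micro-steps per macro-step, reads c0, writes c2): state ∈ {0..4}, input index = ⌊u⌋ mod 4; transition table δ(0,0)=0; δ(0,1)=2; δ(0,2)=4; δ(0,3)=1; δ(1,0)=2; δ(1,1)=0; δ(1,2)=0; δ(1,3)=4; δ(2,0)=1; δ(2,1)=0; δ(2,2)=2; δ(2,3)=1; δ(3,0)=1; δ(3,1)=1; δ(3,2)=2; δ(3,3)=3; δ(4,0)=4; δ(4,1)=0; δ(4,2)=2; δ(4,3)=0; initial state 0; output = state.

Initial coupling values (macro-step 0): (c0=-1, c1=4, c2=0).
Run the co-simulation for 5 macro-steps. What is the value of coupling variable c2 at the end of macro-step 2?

macro 1: S0 reads c1=4 → after 1×micro: 7/2; S1 reads c2=0 → after 1×micro: 5; S2 reads c0=7/2 → after 2×micro: 4 ⇒ (c0=7/2, c1=5, c2=4)
macro 2: S0 reads c1=5 → after 1×micro: 27/4; S1 reads c2=4 → after 1×micro: 5; S2 reads c0=27/4 → after 2×micro: 2 ⇒ (c0=27/4, c1=5, c2=2)
macro 3: S0 reads c1=5 → after 1×micro: 67/8; S1 reads c2=2 → after 1×micro: 1; S2 reads c0=67/8 → after 2×micro: 2 ⇒ (c0=67/8, c1=1, c2=2)
macro 4: S0 reads c1=1 → after 1×micro: 83/16; S1 reads c2=2 → after 1×micro: 1; S2 reads c0=83/16 → after 2×micro: 2 ⇒ (c0=83/16, c1=1, c2=2)
macro 5: S0 reads c1=1 → after 1×micro: 115/32; S1 reads c2=2 → after 1×micro: 1; S2 reads c0=115/32 → after 2×micro: 4 ⇒ (c0=115/32, c1=1, c2=4)

c2 at macro-step 2 = 2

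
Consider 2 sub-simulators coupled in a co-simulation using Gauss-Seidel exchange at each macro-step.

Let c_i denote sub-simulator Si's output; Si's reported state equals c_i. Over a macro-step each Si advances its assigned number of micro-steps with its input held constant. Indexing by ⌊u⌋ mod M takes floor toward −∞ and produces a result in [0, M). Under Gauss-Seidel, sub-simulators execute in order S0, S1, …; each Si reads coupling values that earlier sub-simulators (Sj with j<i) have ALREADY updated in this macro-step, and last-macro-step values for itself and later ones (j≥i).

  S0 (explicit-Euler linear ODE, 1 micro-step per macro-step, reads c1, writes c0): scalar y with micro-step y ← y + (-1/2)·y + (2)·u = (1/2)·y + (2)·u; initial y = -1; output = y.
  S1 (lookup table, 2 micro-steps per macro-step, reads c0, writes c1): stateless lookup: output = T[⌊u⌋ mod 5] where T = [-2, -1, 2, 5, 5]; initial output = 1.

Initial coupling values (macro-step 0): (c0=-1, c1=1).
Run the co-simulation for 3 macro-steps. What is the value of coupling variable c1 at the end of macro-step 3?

macro 1: S0 reads c1=1 → after 1×micro: 3/2; S1 reads c0=3/2 → after 2×micro: -1 ⇒ (c0=3/2, c1=-1)
macro 2: S0 reads c1=-1 → after 1×micro: -5/4; S1 reads c0=-5/4 → after 2×micro: 5 ⇒ (c0=-5/4, c1=5)
macro 3: S0 reads c1=5 → after 1×micro: 75/8; S1 reads c0=75/8 → after 2×micro: 5 ⇒ (c0=75/8, c1=5)

c1 at macro-step 3 = 5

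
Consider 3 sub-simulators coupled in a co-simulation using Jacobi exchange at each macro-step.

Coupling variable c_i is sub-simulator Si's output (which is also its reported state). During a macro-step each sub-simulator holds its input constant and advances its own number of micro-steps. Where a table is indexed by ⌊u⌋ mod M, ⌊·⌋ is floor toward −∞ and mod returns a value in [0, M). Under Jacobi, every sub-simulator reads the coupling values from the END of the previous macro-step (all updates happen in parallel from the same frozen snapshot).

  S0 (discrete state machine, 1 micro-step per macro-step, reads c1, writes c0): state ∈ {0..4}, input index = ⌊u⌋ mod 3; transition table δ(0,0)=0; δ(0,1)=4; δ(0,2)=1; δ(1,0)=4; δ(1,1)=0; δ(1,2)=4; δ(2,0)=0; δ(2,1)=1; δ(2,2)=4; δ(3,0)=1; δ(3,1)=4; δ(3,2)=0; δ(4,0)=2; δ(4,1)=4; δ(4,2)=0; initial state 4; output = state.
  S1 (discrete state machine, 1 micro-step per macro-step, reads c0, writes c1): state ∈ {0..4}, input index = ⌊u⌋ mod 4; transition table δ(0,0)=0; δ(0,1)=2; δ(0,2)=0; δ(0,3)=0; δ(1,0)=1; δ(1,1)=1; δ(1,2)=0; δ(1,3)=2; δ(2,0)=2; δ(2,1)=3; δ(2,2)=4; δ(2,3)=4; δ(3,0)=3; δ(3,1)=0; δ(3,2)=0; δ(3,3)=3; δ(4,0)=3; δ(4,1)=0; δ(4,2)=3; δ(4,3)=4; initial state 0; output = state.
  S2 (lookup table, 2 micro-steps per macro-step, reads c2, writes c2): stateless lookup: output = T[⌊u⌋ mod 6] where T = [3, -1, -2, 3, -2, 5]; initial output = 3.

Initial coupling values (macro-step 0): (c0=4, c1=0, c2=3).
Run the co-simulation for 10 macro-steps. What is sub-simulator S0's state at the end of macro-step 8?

macro 1: S0 reads c1=0 → after 1×micro: 2; S1 reads c0=4 → after 1×micro: 0; S2 reads c2=3 → after 2×micro: 3 ⇒ (c0=2, c1=0, c2=3)
macro 2: S0 reads c1=0 → after 1×micro: 0; S1 reads c0=2 → after 1×micro: 0; S2 reads c2=3 → after 2×micro: 3 ⇒ (c0=0, c1=0, c2=3)
macro 3: S0 reads c1=0 → after 1×micro: 0; S1 reads c0=0 → after 1×micro: 0; S2 reads c2=3 → after 2×micro: 3 ⇒ (c0=0, c1=0, c2=3)
macro 4: S0 reads c1=0 → after 1×micro: 0; S1 reads c0=0 → after 1×micro: 0; S2 reads c2=3 → after 2×micro: 3 ⇒ (c0=0, c1=0, c2=3)
macro 5: S0 reads c1=0 → after 1×micro: 0; S1 reads c0=0 → after 1×micro: 0; S2 reads c2=3 → after 2×micro: 3 ⇒ (c0=0, c1=0, c2=3)
macro 6: S0 reads c1=0 → after 1×micro: 0; S1 reads c0=0 → after 1×micro: 0; S2 reads c2=3 → after 2×micro: 3 ⇒ (c0=0, c1=0, c2=3)
macro 7: S0 reads c1=0 → after 1×micro: 0; S1 reads c0=0 → after 1×micro: 0; S2 reads c2=3 → after 2×micro: 3 ⇒ (c0=0, c1=0, c2=3)
macro 8: S0 reads c1=0 → after 1×micro: 0; S1 reads c0=0 → after 1×micro: 0; S2 reads c2=3 → after 2×micro: 3 ⇒ (c0=0, c1=0, c2=3)
macro 9: S0 reads c1=0 → after 1×micro: 0; S1 reads c0=0 → after 1×micro: 0; S2 reads c2=3 → after 2×micro: 3 ⇒ (c0=0, c1=0, c2=3)
macro 10: S0 reads c1=0 → after 1×micro: 0; S1 reads c0=0 → after 1×micro: 0; S2 reads c2=3 → after 2×micro: 3 ⇒ (c0=0, c1=0, c2=3)

S0 state at macro-step 8 = 0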